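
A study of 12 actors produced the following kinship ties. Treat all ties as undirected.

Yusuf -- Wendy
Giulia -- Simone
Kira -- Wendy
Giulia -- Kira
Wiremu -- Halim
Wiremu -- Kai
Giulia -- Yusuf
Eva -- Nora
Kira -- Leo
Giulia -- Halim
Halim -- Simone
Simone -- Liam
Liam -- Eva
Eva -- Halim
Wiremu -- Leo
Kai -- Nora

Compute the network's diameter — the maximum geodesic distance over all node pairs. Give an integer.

Eccentricity of each node (its greatest distance to any other): Eva:4, Giulia:3, Halim:3, Kai:4, Kira:4, Leo:4, Liam:4, Nora:5, Simone:3, Wendy:5, Wiremu:3, Yusuf:4.
The maximum eccentricity is 5, realized for instance by the pair Nora–Wendy via Nora – Kai – Wiremu – Leo – Kira – Wendy. So the diameter is 5.

5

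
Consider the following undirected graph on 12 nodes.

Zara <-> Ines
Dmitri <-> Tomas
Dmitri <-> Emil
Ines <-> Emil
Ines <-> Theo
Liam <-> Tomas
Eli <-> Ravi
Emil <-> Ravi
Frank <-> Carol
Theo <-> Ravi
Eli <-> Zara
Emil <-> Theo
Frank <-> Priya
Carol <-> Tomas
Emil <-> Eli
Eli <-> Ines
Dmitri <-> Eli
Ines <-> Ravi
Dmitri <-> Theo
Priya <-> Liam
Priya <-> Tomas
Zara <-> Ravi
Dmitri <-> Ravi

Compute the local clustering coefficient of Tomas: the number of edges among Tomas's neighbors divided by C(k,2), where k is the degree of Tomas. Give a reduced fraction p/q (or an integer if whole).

1/6

Tomas's neighbors: Carol, Dmitri, Liam, and Priya (k = 4).
Possible neighbor pairs: C(4,2) = 6. Edges among them: Liam–Priya → e = 1.
Clustering(Tomas) = 1/6.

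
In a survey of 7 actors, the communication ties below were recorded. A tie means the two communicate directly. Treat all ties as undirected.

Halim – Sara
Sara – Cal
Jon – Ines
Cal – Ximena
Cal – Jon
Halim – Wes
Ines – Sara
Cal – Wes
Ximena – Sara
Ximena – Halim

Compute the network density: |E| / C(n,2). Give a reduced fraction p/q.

There are 10 edges and 7 nodes, so the maximum possible is C(7,2) = 21.
Density = 10/21.

10/21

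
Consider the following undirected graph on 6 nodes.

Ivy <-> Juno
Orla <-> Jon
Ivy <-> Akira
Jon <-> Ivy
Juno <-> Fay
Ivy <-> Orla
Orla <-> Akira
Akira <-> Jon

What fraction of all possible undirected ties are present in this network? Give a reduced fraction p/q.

There are 8 edges and 6 nodes, so the maximum possible is C(6,2) = 15.
Density = 8/15.

8/15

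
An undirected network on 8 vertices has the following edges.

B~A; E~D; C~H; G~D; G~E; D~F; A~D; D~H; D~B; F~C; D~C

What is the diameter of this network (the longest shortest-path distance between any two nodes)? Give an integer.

Eccentricity of each node (its greatest distance to any other): A:2, B:2, C:2, D:1, E:2, F:2, G:2, H:2.
The maximum eccentricity is 2, realized for instance by the pair A–G via A – D – G. So the diameter is 2.

2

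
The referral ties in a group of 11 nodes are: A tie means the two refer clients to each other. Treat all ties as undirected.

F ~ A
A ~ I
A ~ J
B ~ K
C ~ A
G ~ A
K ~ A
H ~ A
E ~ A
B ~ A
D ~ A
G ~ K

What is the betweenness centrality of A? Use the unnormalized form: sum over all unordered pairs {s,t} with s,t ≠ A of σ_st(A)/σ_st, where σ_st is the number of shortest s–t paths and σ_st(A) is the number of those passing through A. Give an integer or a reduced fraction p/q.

Pairs whose geodesics pass through A — F–D: 1; F–E: 1; F–G: 1; F–K: 1; F–H: 1; F–C: 1; F–J: 1; F–B: 1; F–I: 1; D–E: 1; D–G: 1; D–K: 1; D–H: 1; D–C: 1 … (+29 more pairs).
All other pairs contribute 0.
Summing the contributions gives betweenness(A) = 85/2.

85/2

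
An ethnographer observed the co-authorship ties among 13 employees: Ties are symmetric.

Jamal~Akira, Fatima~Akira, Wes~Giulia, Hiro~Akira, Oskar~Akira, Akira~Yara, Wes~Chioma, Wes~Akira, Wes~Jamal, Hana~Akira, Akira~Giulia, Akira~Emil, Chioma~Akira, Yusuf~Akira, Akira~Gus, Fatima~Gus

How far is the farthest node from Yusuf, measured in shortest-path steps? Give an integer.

Distances from Yusuf: Akira:1, Chioma:2, Emil:2, Fatima:2, Giulia:2, Gus:2, Hana:2, Hiro:2, Jamal:2, Oskar:2, Wes:2, Yara:2.
The largest is 2 (to Hiro, Jamal, Emil, Hana, Chioma, Oskar, Giulia, Wes, Yara, Gus, and Fatima), so the eccentricity of Yusuf is 2.

2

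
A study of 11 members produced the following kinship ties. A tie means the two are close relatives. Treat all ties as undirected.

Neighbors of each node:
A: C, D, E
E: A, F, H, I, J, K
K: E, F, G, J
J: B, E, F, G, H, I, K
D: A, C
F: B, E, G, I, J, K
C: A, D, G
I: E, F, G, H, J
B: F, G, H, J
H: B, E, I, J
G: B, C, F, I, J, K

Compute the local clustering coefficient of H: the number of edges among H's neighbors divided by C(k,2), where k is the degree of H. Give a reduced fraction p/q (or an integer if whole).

2/3

H's neighbors: B, E, I, and J (k = 4).
Possible neighbor pairs: C(4,2) = 6. Edges among them: B–J, E–I, E–J, I–J → e = 4.
Clustering(H) = 4/6 = 2/3.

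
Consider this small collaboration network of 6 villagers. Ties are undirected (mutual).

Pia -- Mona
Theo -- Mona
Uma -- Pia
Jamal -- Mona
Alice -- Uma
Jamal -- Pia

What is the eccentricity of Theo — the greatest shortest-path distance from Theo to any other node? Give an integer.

Distances from Theo: Alice:4, Jamal:2, Mona:1, Pia:2, Uma:3.
The largest is 4 (to Alice), so the eccentricity of Theo is 4.

4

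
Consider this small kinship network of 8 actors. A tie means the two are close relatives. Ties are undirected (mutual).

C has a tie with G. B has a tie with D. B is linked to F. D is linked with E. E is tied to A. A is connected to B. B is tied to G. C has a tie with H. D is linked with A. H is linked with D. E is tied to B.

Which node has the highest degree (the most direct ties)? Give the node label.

B

Degrees — A:3, B:5, C:2, D:4, E:3, F:1, G:2, H:2.
The maximum is 5, attained only by B.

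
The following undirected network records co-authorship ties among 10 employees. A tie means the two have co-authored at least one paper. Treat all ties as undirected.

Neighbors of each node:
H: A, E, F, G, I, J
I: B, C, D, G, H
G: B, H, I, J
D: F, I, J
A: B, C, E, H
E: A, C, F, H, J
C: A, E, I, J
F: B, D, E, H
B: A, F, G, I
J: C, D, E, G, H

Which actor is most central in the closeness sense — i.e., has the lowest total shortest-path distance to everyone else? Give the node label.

Farness (sum of distances to all others) for each node — A:15, B:14, C:14, D:16, E:13, F:14, G:14, H:12, I:13, J:13.
The smallest farness is 12, for H, so H has the highest closeness.

H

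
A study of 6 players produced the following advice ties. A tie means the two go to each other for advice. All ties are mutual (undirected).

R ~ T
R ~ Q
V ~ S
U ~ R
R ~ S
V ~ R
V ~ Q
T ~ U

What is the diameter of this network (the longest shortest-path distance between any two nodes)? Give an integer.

Eccentricity of each node (its greatest distance to any other): Q:2, R:1, S:2, T:2, U:2, V:2.
The maximum eccentricity is 2, realized for instance by the pair V–U via V – R – U. So the diameter is 2.

2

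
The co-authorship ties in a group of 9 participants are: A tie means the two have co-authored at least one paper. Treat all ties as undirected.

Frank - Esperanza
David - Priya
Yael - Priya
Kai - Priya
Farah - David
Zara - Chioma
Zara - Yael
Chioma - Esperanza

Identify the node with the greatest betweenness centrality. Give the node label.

Priya

Unnormalized betweenness of each node: Chioma:12, David:7, Esperanza:7, Farah:0, Frank:0, Kai:0, Priya:17, Yael:16, Zara:15.
Priya has the largest value, 17, making it the main broker — the node through which the most shortest paths run.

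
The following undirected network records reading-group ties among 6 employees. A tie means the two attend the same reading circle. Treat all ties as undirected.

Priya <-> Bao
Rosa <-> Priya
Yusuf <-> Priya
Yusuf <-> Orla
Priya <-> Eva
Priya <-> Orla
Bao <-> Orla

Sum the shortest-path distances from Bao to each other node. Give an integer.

8

Distances from Bao: Eva:2, Orla:1, Priya:1, Rosa:2, Yusuf:2.
Sum = 2 + 1 + 1 + 2 + 2 = 8.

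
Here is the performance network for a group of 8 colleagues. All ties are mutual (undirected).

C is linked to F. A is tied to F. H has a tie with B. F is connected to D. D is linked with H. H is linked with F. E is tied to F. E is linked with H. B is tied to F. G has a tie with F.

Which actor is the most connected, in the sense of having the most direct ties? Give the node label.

F

Degrees — A:1, B:2, C:1, D:2, E:2, F:7, G:1, H:4.
The maximum is 7, attained only by F.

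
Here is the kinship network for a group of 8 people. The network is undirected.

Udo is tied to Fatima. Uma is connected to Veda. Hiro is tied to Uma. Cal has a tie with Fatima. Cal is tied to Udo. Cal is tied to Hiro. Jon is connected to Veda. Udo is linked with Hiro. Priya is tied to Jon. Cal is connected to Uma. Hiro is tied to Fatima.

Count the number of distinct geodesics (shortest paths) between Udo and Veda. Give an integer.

The shortest distance is 3. The length-3 paths are: Udo–Hiro–Uma–Veda; Udo–Cal–Uma–Veda.
That gives 2 distinct shortest paths.

2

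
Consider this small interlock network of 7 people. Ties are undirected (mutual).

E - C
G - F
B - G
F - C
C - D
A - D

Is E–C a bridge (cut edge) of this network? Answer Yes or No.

Without the E–C edge there is no alternate route between E and C, so the network disconnects. It is a bridge.

Yes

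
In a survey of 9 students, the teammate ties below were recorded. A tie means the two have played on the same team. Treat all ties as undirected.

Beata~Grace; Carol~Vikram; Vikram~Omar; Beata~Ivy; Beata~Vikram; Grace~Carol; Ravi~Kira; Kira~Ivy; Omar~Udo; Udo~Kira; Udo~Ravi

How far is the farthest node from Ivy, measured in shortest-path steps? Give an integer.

Distances from Ivy: Beata:1, Carol:3, Grace:2, Kira:1, Omar:3, Ravi:2, Udo:2, Vikram:2.
The largest is 3 (to Omar and Carol), so the eccentricity of Ivy is 3.

3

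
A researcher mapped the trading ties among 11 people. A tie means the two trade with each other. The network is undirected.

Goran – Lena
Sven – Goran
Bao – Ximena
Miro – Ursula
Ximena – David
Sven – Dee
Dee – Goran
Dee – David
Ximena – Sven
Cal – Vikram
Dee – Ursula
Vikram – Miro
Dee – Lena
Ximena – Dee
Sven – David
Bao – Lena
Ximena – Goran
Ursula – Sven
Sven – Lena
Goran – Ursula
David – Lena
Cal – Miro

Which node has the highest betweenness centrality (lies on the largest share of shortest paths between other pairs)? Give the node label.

Ursula

Unnormalized betweenness of each node: Bao:1/5, Cal:0, David:1/5, Dee:129/20, Goran:21/5, Lena:17/4, Miro:16, Sven:129/20, Ursula:21, Vikram:0, Ximena:17/4.
Ursula has the largest value, 21, making it the main broker — the node through which the most shortest paths run.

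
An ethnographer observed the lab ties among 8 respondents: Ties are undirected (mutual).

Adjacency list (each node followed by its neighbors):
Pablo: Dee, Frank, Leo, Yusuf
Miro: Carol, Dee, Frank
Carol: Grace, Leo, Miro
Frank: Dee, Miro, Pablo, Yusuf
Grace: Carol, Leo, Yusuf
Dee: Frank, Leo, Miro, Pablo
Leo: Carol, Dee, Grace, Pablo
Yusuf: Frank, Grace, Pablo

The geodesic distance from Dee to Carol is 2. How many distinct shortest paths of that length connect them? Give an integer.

2

The shortest distance is 2. The length-2 paths are: Dee–Leo–Carol; Dee–Miro–Carol.
That gives 2 distinct shortest paths.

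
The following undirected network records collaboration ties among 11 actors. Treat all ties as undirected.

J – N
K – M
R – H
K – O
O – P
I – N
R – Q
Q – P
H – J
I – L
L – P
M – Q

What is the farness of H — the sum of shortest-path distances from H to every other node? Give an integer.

Distances from H: I:3, J:1, K:4, L:4, M:3, N:2, O:4, P:3, Q:2, R:1.
Sum = 3 + 1 + 4 + 4 + 3 + 2 + 4 + 3 + 2 + 1 = 27.

27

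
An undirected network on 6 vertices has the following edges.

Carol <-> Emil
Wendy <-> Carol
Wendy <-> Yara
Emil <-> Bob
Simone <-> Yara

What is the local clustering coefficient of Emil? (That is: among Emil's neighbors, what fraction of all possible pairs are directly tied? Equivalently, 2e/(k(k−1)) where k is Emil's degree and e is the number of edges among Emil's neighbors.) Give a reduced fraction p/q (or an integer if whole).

Emil's neighbors: Bob and Carol (k = 2).
Possible neighbor pairs: C(2,2) = 1. Edges among them: none → e = 0.
Clustering(Emil) = 0/1.

0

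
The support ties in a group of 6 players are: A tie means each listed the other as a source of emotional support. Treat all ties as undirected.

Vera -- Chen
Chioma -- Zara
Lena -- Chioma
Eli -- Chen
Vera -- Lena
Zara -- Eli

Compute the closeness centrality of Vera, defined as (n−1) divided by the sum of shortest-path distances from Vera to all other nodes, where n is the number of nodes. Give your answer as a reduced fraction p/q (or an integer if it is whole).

5/9

Distances from Vera: Chen:1, Chioma:2, Eli:2, Lena:1, Zara:3. Sum = 9.
n = 6, so closeness = 5/9.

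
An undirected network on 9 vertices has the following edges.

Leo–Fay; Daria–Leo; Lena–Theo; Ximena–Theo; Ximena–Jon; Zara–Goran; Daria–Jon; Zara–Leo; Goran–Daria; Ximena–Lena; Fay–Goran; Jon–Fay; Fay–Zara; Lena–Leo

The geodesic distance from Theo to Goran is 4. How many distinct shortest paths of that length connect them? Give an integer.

5

The shortest distance is 4. The length-4 paths are: Theo–Lena–Leo–Zara–Goran; Theo–Lena–Leo–Fay–Goran; Theo–Ximena–Jon–Fay–Goran; Theo–Lena–Leo–Daria–Goran; Theo–Ximena–Jon–Daria–Goran.
That gives 5 distinct shortest paths.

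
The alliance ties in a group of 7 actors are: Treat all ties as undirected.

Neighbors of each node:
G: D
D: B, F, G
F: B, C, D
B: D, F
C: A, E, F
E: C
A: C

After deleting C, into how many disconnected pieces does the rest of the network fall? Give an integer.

Without C, the remaining ties split the others into: {A}; {B, D, F, G}; {E}.
That's 3 separate components.

3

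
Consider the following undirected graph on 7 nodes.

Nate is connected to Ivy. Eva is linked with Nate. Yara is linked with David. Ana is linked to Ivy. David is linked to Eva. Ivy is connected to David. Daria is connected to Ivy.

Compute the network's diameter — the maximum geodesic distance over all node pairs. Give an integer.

3

Eccentricity of each node (its greatest distance to any other): Ana:3, Daria:3, David:2, Eva:3, Ivy:2, Nate:3, Yara:3.
The maximum eccentricity is 3, realized for instance by the pair Nate–Yara via Nate – Eva – David – Yara. So the diameter is 3.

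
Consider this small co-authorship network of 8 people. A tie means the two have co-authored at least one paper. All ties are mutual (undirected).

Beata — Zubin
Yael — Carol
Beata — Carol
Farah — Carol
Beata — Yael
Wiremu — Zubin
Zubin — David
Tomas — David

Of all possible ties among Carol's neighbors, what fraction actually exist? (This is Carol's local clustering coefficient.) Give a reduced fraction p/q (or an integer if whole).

1/3

Carol's neighbors: Beata, Farah, and Yael (k = 3).
Possible neighbor pairs: C(3,2) = 3. Edges among them: Beata–Yael → e = 1.
Clustering(Carol) = 1/3.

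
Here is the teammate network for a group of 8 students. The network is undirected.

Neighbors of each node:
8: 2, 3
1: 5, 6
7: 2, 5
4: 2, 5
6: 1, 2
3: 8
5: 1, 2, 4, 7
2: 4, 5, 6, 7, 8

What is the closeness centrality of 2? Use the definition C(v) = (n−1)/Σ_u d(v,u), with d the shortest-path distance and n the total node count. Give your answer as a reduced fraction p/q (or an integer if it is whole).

7/9

Distances from 2: 1:2, 3:2, 4:1, 5:1, 6:1, 7:1, 8:1. Sum = 9.
n = 8, so closeness = 7/9.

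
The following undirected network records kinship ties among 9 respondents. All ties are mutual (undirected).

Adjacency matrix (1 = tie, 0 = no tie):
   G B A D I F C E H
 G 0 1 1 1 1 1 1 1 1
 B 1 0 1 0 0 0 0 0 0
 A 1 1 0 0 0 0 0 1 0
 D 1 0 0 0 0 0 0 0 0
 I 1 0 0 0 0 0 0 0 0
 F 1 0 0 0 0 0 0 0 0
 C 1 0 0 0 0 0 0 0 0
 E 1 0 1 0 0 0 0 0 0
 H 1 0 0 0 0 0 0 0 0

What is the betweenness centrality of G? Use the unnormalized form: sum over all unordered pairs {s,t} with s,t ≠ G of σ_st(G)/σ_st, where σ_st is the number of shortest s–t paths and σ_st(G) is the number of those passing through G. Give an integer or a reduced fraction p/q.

51/2

Pairs whose geodesics pass through G — B–D: 1; B–I: 1; B–F: 1; B–C: 1; B–E: 1/2; B–H: 1; A–D: 1; A–I: 1; A–F: 1; A–C: 1; A–H: 1; D–I: 1; D–F: 1; D–C: 1 … (+12 more pairs).
All other pairs contribute 0.
Summing the contributions gives betweenness(G) = 51/2.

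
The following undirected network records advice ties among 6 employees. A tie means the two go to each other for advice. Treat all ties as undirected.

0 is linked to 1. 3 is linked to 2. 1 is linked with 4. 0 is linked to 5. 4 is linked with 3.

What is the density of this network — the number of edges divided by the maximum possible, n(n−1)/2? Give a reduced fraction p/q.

1/3

There are 5 edges and 6 nodes, so the maximum possible is C(6,2) = 15.
Density = 5/15 = 1/3.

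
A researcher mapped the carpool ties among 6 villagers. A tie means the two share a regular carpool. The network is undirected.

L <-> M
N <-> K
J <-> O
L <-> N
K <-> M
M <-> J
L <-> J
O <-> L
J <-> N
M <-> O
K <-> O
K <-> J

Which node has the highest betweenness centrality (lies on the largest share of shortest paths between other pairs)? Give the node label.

J

Unnormalized betweenness of each node: J:11/12, K:2/3, L:2/3, M:1/4, N:1/4, O:1/4.
J has the largest value, 11/12, making it the main broker — the node through which the most shortest paths run.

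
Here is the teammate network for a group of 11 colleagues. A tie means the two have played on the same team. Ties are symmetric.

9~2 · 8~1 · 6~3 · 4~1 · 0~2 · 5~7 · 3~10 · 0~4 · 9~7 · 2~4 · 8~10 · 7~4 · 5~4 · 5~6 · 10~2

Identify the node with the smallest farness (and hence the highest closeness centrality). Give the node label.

4

Farness (sum of distances to all others) for each node — 0:21, 1:21, 2:17, 3:23, 4:16, 5:19, 6:23, 7:20, 8:23, 9:22, 10:19.
The smallest farness is 16, for 4, so 4 has the highest closeness.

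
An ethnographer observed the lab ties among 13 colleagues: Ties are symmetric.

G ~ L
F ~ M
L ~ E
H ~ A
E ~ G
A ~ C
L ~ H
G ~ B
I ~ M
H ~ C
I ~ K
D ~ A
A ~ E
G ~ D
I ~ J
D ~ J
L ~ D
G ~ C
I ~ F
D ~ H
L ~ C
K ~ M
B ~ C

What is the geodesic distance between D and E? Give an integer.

One shortest route is D – G – E, which uses 2 edges, and D and E are not directly tied, so nothing shorter exists. So d(D,E) = 2.

2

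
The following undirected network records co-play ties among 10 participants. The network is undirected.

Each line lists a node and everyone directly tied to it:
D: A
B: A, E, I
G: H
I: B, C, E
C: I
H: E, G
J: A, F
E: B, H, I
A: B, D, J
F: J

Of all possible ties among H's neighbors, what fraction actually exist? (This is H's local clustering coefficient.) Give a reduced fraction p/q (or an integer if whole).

0

H's neighbors: E and G (k = 2).
Possible neighbor pairs: C(2,2) = 1. Edges among them: none → e = 0.
Clustering(H) = 0/1.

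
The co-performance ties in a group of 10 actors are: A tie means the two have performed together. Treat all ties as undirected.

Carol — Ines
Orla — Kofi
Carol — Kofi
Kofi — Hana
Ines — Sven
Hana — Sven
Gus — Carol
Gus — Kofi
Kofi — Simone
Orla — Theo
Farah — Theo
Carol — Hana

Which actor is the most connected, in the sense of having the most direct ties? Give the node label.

Degrees — Carol:4, Farah:1, Gus:2, Hana:3, Ines:2, Kofi:5, Orla:2, Simone:1, Sven:2, Theo:2.
The maximum is 5, attained only by Kofi.

Kofi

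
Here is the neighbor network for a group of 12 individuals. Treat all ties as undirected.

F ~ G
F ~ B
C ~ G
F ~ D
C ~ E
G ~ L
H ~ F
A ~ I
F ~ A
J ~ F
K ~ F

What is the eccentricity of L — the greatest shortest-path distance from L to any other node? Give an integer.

Distances from L: A:3, B:3, C:2, D:3, E:3, F:2, G:1, H:3, I:4, J:3, K:3.
The largest is 4 (to I), so the eccentricity of L is 4.

4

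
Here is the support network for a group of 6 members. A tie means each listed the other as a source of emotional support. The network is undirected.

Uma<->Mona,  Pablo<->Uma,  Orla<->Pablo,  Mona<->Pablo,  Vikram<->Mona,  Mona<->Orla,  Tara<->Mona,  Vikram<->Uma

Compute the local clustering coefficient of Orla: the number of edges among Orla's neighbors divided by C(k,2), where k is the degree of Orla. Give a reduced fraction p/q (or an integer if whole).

Orla's neighbors: Mona and Pablo (k = 2).
Possible neighbor pairs: C(2,2) = 1. Edges among them: Mona–Pablo → e = 1.
Clustering(Orla) = 1/1.

1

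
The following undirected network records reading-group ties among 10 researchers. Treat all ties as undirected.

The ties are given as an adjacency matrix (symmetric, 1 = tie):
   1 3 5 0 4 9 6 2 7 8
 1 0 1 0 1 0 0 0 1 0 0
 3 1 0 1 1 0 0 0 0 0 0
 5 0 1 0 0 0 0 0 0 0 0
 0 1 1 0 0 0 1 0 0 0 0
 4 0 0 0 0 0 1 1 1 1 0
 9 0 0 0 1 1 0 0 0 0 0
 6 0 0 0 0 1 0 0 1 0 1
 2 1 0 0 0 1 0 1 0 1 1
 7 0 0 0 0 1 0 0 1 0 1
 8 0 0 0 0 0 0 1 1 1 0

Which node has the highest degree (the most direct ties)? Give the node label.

2

Degrees — 0:3, 1:3, 2:5, 3:3, 4:4, 5:1, 6:3, 7:3, 8:3, 9:2.
The maximum is 5, attained only by 2.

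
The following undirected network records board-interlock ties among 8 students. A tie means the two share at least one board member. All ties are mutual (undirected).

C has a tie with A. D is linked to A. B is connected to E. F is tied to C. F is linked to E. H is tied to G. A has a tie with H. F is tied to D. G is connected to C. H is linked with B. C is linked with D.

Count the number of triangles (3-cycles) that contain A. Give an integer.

1

A's neighbors: C, D, and H.
Neighbor pairs that are themselves tied: A–C–D. Each forms one triangle with A, for 1 in total.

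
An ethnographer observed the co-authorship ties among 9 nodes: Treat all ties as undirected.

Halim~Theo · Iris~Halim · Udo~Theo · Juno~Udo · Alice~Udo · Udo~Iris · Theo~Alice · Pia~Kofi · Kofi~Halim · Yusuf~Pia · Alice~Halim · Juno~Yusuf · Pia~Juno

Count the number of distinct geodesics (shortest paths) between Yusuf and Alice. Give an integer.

1

The shortest distance is 3, and the only length-3 path is Yusuf–Juno–Udo–Alice. So there is exactly 1 shortest path.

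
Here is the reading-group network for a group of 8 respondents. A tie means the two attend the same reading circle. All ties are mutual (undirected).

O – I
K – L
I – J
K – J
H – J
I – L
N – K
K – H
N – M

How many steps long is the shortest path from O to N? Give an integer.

4

One shortest route is O – I – J – K – N, which uses 4 edges, and at distance 3 from O we only reach {H, K}, which does not include N. So d(O,N) = 4.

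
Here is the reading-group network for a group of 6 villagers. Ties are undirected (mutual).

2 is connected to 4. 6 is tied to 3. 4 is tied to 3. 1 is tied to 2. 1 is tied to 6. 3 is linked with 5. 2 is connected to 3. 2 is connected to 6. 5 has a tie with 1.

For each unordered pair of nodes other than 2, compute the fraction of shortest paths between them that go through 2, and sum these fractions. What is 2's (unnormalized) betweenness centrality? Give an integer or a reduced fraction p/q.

Pairs whose geodesics pass through 2 — 6–4: 1/2; 3–1: 1/3; 1–4: 1.
All other pairs contribute 0.
Summing the contributions gives betweenness(2) = 11/6.

11/6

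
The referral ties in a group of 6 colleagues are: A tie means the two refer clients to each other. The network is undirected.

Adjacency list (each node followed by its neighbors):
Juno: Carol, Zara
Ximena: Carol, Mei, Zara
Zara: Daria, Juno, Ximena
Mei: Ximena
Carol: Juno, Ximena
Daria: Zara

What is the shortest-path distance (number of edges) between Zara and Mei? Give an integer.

2

One shortest route is Zara – Ximena – Mei, which uses 2 edges, and Zara and Mei are not directly tied, so nothing shorter exists. So d(Zara,Mei) = 2.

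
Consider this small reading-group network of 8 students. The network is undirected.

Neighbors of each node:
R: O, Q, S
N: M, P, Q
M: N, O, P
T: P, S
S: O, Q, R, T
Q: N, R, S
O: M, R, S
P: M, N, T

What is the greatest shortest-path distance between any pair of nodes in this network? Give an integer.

3

Eccentricity of each node (its greatest distance to any other): M:2, N:2, O:2, P:3, Q:2, R:3, S:2, T:2.
The maximum eccentricity is 3, realized for instance by the pair P–R via P – T – S – R. So the diameter is 3.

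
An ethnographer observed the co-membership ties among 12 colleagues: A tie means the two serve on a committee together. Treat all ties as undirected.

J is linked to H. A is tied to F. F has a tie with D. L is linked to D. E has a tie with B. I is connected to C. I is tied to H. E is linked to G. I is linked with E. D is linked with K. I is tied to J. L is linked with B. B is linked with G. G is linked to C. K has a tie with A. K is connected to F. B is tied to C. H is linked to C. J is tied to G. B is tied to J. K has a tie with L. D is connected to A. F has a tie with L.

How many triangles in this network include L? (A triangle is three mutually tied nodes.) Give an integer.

L's neighbors: B, D, F, and K.
Neighbor pairs that are themselves tied: L–D–F; L–D–K; L–F–K. Each forms one triangle with L, for 3 in total.

3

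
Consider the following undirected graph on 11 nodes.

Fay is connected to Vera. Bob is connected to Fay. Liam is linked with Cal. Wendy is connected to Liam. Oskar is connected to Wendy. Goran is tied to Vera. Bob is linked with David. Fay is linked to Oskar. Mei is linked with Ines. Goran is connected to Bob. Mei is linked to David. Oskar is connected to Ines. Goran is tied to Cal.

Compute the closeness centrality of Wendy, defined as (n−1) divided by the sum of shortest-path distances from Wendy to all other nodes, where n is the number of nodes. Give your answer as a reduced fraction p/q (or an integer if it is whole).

5/12

Distances from Wendy: Bob:3, Cal:2, David:4, Fay:2, Goran:3, Ines:2, Liam:1, Mei:3, Oskar:1, Vera:3. Sum = 24.
n = 11, so closeness = 10/24 = 5/12.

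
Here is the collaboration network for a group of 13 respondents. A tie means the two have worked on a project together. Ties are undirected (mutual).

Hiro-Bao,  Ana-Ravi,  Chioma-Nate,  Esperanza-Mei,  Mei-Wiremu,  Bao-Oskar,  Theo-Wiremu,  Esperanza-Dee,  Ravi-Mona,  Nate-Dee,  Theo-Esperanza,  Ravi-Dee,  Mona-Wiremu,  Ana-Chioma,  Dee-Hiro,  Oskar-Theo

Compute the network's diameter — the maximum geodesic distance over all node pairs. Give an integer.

Eccentricity of each node (its greatest distance to any other): Ana:5, Bao:4, Chioma:5, Dee:3, Esperanza:3, Hiro:4, Mei:4, Mona:4, Nate:4, Oskar:5, Ravi:4, Theo:4, Wiremu:4.
The maximum eccentricity is 5, realized for instance by the pair Oskar–Chioma via Oskar – Theo – Esperanza – Dee – Nate – Chioma. So the diameter is 5.

5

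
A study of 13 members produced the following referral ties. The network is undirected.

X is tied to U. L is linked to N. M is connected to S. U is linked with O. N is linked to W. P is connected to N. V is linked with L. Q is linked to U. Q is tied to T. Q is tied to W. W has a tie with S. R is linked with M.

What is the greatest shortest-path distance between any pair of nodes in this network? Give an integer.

Eccentricity of each node (its greatest distance to any other): L:5, M:5, N:4, O:6, P:5, Q:4, R:6, S:4, T:5, U:5, V:6, W:3, X:6.
The maximum eccentricity is 6, realized for instance by the pair X–V via X – U – Q – W – N – L – V. So the diameter is 6.

6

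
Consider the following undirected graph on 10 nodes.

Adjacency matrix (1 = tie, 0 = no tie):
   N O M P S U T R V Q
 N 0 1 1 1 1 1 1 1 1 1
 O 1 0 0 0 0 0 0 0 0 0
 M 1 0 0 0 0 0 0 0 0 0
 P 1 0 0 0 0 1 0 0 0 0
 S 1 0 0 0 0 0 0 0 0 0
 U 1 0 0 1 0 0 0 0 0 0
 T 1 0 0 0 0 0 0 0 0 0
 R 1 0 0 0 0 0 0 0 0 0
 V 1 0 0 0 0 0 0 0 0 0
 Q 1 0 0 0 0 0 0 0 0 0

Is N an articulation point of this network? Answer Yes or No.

Removing N leaves {O} with no path to {M}, so the network splits into 8 components. N is a cut vertex.

Yes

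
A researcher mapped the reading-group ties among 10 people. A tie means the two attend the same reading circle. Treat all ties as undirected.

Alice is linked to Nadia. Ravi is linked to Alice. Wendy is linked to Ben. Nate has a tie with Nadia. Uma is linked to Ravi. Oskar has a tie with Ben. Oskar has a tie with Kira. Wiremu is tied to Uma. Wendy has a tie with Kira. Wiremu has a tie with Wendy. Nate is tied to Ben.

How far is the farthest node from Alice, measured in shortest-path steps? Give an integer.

5

Distances from Alice: Ben:3, Kira:5, Nadia:1, Nate:2, Oskar:4, Ravi:1, Uma:2, Wendy:4, Wiremu:3.
The largest is 5 (to Kira), so the eccentricity of Alice is 5.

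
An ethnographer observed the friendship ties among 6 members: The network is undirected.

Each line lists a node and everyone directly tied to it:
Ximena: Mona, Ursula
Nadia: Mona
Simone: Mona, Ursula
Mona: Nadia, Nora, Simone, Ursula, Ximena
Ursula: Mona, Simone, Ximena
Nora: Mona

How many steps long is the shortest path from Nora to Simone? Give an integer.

2

One shortest route is Nora – Mona – Simone, which uses 2 edges, and Nora and Simone are not directly tied, so nothing shorter exists. So d(Nora,Simone) = 2.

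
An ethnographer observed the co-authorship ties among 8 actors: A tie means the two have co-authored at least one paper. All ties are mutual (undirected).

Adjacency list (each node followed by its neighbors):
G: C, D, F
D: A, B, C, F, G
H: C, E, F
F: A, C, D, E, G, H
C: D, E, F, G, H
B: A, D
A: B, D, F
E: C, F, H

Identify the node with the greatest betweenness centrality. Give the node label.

Unnormalized betweenness of each node: A:7/6, B:0, C:8/3, D:29/6, E:0, F:19/3, G:0, H:0.
F has the largest value, 19/3, making it the main broker — the node through which the most shortest paths run.

F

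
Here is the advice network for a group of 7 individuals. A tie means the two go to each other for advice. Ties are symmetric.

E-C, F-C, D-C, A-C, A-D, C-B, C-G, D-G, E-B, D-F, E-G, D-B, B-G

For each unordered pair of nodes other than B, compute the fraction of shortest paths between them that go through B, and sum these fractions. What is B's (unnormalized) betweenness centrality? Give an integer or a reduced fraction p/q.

Pairs whose geodesics pass through B — E–D: 1/3.
All other pairs contribute 0.
Summing the contributions gives betweenness(B) = 1/3.

1/3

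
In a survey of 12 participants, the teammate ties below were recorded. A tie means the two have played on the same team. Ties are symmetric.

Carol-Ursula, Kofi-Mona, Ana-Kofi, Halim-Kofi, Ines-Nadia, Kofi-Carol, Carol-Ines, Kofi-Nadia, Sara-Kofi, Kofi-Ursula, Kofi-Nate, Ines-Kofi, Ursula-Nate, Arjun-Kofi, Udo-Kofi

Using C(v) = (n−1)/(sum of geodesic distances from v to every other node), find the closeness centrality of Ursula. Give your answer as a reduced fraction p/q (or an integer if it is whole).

11/19

Distances from Ursula: Ana:2, Arjun:2, Carol:1, Halim:2, Ines:2, Kofi:1, Mona:2, Nadia:2, Nate:1, Sara:2, Udo:2. Sum = 19.
n = 12, so closeness = 11/19.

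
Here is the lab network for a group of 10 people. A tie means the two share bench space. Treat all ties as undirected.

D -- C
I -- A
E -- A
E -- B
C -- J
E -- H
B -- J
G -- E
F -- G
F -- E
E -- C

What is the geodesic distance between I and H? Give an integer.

3

One shortest route is I – A – E – H, which uses 3 edges, and at distance 2 from I we only reach {E}, which does not include H. So d(I,H) = 3.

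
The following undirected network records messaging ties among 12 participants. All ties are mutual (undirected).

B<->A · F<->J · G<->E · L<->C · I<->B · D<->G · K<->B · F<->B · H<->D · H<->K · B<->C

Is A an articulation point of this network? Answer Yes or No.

Even without A, every remaining node can still reach every other (the residual graph is connected), so A is not a cut vertex.

No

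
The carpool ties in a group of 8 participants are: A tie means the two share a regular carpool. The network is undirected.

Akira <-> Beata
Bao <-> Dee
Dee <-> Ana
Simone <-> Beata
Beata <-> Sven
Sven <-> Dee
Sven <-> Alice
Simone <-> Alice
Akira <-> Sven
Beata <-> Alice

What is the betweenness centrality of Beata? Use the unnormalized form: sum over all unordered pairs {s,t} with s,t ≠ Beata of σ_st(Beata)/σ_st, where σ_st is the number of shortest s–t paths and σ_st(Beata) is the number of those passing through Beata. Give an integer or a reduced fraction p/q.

7/2

Pairs whose geodesics pass through Beata — Sven–Simone: 1/2; Simone–Akira: 1; Simone–Dee: 1/2; Simone–Bao: 1/2; Simone–Ana: 1/2; Alice–Akira: 1/2.
All other pairs contribute 0.
Summing the contributions gives betweenness(Beata) = 7/2.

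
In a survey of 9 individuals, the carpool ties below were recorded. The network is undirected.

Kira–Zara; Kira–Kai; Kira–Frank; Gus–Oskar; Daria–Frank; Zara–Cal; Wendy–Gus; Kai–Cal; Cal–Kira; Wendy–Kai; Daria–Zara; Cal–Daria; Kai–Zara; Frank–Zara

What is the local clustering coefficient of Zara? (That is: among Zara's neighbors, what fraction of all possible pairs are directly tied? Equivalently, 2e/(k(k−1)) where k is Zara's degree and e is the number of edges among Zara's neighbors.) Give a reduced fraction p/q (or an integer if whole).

Zara's neighbors: Cal, Daria, Frank, Kai, and Kira (k = 5).
Possible neighbor pairs: C(5,2) = 10. Edges among them: Cal–Daria, Cal–Kai, Cal–Kira, Daria–Frank, Frank–Kira, Kai–Kira → e = 6.
Clustering(Zara) = 6/10 = 3/5.

3/5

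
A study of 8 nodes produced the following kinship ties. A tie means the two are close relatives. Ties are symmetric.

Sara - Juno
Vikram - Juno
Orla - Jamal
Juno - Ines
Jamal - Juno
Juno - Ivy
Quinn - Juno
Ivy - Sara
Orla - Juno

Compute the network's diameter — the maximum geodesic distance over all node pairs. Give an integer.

2

Eccentricity of each node (its greatest distance to any other): Ines:2, Ivy:2, Jamal:2, Juno:1, Orla:2, Quinn:2, Sara:2, Vikram:2.
The maximum eccentricity is 2, realized for instance by the pair Orla–Ivy via Orla – Juno – Ivy. So the diameter is 2.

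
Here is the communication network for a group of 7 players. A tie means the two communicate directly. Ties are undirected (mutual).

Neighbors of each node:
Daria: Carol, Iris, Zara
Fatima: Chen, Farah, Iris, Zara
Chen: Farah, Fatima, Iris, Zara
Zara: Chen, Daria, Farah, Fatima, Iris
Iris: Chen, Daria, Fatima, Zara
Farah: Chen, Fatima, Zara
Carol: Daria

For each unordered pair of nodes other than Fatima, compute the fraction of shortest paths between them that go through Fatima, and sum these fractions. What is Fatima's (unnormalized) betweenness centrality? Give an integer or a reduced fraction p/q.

1/3

Pairs whose geodesics pass through Fatima — Iris–Farah: 1/3.
All other pairs contribute 0.
Summing the contributions gives betweenness(Fatima) = 1/3.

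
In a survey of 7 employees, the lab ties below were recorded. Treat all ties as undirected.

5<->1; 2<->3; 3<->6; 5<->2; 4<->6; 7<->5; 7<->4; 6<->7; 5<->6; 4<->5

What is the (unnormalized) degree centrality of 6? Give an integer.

6 is directly tied to 3, 4, 5, and 7. That is 4 neighbors, so the degree of 6 is 4.

4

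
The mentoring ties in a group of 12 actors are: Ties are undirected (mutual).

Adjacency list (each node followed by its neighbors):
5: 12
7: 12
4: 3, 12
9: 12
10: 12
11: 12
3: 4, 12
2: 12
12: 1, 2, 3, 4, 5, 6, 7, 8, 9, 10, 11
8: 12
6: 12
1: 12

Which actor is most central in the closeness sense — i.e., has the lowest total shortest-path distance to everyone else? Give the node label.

12

Farness (sum of distances to all others) for each node — 1:21, 2:21, 3:20, 4:20, 5:21, 6:21, 7:21, 8:21, 9:21, 10:21, 11:21, 12:11.
The smallest farness is 11, for 12, so 12 has the highest closeness.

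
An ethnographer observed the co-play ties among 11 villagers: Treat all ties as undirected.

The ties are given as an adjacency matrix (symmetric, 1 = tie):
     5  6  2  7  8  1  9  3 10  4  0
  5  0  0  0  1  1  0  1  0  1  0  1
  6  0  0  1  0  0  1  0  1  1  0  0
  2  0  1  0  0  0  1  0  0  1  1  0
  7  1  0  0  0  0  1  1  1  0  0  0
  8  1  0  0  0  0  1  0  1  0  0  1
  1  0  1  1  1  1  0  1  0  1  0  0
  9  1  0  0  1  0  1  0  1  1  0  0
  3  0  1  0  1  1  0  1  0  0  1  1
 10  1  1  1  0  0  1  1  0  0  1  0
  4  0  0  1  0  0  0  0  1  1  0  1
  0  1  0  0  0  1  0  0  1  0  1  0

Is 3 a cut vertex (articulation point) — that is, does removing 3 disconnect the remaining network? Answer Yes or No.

No

Even without 3, every remaining node can still reach every other (the residual graph is connected), so 3 is not a cut vertex.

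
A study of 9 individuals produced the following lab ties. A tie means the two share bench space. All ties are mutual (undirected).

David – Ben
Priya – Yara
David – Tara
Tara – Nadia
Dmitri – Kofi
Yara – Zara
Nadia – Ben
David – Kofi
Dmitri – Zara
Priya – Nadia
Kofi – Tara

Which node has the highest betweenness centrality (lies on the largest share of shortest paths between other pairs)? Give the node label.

Unnormalized betweenness of each node: Ben:4/3, David:3, Dmitri:29/6, Kofi:41/6, Nadia:23/3, Priya:31/6, Tara:13/3, Yara:7/2, Zara:10/3.
Nadia has the largest value, 23/3, making it the main broker — the node through which the most shortest paths run.

Nadia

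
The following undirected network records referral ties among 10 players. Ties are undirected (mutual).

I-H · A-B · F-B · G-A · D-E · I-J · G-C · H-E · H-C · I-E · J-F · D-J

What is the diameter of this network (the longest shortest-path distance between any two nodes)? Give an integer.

Eccentricity of each node (its greatest distance to any other): A:4, B:4, C:4, D:4, E:4, F:4, G:4, H:4, I:4, J:4.
The maximum eccentricity is 4, realized for instance by the pair G–J via G – A – B – F – J. So the diameter is 4.

4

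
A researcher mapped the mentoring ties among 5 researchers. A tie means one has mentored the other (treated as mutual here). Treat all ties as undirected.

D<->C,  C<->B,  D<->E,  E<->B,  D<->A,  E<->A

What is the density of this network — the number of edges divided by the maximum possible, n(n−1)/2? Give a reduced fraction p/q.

There are 6 edges and 5 nodes, so the maximum possible is C(5,2) = 10.
Density = 6/10 = 3/5.

3/5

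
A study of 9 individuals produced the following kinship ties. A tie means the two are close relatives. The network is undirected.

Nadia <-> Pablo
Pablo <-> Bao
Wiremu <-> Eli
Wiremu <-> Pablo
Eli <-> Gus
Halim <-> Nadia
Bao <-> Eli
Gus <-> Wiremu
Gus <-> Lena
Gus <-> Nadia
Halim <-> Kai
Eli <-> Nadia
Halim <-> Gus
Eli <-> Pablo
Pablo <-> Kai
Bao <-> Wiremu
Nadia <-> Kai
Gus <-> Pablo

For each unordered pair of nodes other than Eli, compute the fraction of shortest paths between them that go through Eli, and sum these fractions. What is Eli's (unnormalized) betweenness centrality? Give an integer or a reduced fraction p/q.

Pairs whose geodesics pass through Eli — Bao–Gus: 1/3; Bao–Lena: 1/3; Bao–Nadia: 1/2; Bao–Halim: 2/6; Wiremu–Nadia: 1/3.
All other pairs contribute 0.
Summing the contributions gives betweenness(Eli) = 11/6.

11/6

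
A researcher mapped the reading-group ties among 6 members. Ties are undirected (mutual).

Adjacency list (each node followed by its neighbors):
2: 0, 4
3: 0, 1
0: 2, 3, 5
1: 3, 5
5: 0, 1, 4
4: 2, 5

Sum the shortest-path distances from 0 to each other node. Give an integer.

7

Distances from 0: 1:2, 2:1, 3:1, 4:2, 5:1.
Sum = 2 + 1 + 1 + 2 + 1 = 7.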